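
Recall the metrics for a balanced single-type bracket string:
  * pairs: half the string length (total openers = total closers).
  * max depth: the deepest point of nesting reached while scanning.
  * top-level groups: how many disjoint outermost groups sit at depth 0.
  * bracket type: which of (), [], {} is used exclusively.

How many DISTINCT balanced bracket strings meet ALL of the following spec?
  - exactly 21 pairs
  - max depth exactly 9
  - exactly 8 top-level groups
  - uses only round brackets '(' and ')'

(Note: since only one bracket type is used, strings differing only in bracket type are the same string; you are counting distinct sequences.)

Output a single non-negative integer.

Spec: pairs=21 depth=9 groups=8
Count(depth <= 9) = 218104832
Count(depth <= 8) = 217061504
Count(depth == 9) = 218104832 - 217061504 = 1043328

Answer: 1043328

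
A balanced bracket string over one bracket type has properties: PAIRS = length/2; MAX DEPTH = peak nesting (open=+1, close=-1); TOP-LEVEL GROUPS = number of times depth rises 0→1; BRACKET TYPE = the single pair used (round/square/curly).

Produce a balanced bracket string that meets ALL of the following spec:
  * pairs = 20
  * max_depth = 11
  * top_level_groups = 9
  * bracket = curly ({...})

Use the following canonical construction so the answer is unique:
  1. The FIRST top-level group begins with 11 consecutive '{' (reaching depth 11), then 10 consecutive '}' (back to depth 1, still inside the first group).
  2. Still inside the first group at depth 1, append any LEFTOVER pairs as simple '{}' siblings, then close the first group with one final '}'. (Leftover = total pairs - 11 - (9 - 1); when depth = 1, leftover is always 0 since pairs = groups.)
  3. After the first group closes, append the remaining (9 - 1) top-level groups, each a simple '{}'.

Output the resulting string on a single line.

Spec: pairs=20 depth=11 groups=9
Leftover pairs = 20 - 11 - (9-1) = 1
First group: deep chain of depth 11 + 1 sibling pairs
Remaining 8 groups: simple '{}' each

Answer: {{{{{{{{{{{}}}}}}}}}}{}}{}{}{}{}{}{}{}{}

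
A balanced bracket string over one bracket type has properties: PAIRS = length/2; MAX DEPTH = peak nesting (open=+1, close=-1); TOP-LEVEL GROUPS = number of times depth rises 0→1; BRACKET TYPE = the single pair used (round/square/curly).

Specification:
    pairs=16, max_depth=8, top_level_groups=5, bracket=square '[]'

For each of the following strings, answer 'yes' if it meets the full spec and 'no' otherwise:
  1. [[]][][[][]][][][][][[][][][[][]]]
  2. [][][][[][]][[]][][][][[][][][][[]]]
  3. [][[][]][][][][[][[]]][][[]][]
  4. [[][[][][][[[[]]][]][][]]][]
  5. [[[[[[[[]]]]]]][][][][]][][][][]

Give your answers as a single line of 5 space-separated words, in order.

String 1 '[[]][][[][]][][][][][[][][][[][]]]': depth seq [1 2 1 0 1 0 1 2 1 2 1 0 1 0 1 0 1 0 1 0 1 2 1 2 1 2 1 2 3 2 3 2 1 0]
  -> pairs=17 depth=3 groups=8 -> no
String 2 '[][][][[][]][[]][][][][[][][][][[]]]': depth seq [1 0 1 0 1 0 1 2 1 2 1 0 1 2 1 0 1 0 1 0 1 0 1 2 1 2 1 2 1 2 1 2 3 2 1 0]
  -> pairs=18 depth=3 groups=9 -> no
String 3 '[][[][]][][][][[][[]]][][[]][]': depth seq [1 0 1 2 1 2 1 0 1 0 1 0 1 0 1 2 1 2 3 2 1 0 1 0 1 2 1 0 1 0]
  -> pairs=15 depth=3 groups=9 -> no
String 4 '[[][[][][][[[[]]][]][][]]][]': depth seq [1 2 1 2 3 2 3 2 3 2 3 4 5 6 5 4 3 4 3 2 3 2 3 2 1 0 1 0]
  -> pairs=14 depth=6 groups=2 -> no
String 5 '[[[[[[[[]]]]]]][][][][]][][][][]': depth seq [1 2 3 4 5 6 7 8 7 6 5 4 3 2 1 2 1 2 1 2 1 2 1 0 1 0 1 0 1 0 1 0]
  -> pairs=16 depth=8 groups=5 -> yes

Answer: no no no no yes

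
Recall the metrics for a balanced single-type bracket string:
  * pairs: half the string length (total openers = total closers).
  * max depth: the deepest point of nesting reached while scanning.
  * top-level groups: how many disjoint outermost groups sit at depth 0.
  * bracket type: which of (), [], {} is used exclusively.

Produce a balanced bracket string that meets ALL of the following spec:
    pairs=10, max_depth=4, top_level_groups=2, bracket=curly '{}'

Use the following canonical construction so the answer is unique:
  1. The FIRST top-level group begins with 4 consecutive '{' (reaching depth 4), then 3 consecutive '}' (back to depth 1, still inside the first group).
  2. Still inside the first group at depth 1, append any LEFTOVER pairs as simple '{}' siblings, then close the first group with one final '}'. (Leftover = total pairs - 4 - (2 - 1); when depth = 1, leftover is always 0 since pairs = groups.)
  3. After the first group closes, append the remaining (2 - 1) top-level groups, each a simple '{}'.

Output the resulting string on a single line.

Answer: {{{{}}}{}{}{}{}{}}{}

Derivation:
Spec: pairs=10 depth=4 groups=2
Leftover pairs = 10 - 4 - (2-1) = 5
First group: deep chain of depth 4 + 5 sibling pairs
Remaining 1 groups: simple '{}' each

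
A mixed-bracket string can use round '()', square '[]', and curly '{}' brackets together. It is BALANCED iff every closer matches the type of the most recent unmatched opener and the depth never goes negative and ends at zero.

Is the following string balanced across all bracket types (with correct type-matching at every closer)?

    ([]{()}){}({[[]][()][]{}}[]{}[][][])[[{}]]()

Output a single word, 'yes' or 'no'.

pos 0: push '('; stack = (
pos 1: push '['; stack = ([
pos 2: ']' matches '['; pop; stack = (
pos 3: push '{'; stack = ({
pos 4: push '('; stack = ({(
pos 5: ')' matches '('; pop; stack = ({
pos 6: '}' matches '{'; pop; stack = (
pos 7: ')' matches '('; pop; stack = (empty)
pos 8: push '{'; stack = {
pos 9: '}' matches '{'; pop; stack = (empty)
pos 10: push '('; stack = (
pos 11: push '{'; stack = ({
pos 12: push '['; stack = ({[
pos 13: push '['; stack = ({[[
pos 14: ']' matches '['; pop; stack = ({[
pos 15: ']' matches '['; pop; stack = ({
pos 16: push '['; stack = ({[
pos 17: push '('; stack = ({[(
pos 18: ')' matches '('; pop; stack = ({[
pos 19: ']' matches '['; pop; stack = ({
pos 20: push '['; stack = ({[
pos 21: ']' matches '['; pop; stack = ({
pos 22: push '{'; stack = ({{
pos 23: '}' matches '{'; pop; stack = ({
pos 24: '}' matches '{'; pop; stack = (
pos 25: push '['; stack = ([
pos 26: ']' matches '['; pop; stack = (
pos 27: push '{'; stack = ({
pos 28: '}' matches '{'; pop; stack = (
pos 29: push '['; stack = ([
pos 30: ']' matches '['; pop; stack = (
pos 31: push '['; stack = ([
pos 32: ']' matches '['; pop; stack = (
pos 33: push '['; stack = ([
pos 34: ']' matches '['; pop; stack = (
pos 35: ')' matches '('; pop; stack = (empty)
pos 36: push '['; stack = [
pos 37: push '['; stack = [[
pos 38: push '{'; stack = [[{
pos 39: '}' matches '{'; pop; stack = [[
pos 40: ']' matches '['; pop; stack = [
pos 41: ']' matches '['; pop; stack = (empty)
pos 42: push '('; stack = (
pos 43: ')' matches '('; pop; stack = (empty)
end: stack empty → VALID
Verdict: properly nested → yes

Answer: yes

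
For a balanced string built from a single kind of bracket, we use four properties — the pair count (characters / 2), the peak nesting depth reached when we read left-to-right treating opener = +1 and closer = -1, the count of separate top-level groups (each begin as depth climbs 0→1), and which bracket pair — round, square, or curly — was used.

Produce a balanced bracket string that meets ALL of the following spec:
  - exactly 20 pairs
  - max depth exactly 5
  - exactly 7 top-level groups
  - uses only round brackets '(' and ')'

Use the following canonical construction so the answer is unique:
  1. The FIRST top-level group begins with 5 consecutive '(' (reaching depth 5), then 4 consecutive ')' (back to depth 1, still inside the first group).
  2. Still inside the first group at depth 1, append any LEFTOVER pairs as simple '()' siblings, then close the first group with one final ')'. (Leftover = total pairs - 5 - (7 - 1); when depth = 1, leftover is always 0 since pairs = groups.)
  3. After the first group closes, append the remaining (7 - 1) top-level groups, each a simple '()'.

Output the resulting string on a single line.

Answer: ((((())))()()()()()()()()())()()()()()()

Derivation:
Spec: pairs=20 depth=5 groups=7
Leftover pairs = 20 - 5 - (7-1) = 9
First group: deep chain of depth 5 + 9 sibling pairs
Remaining 6 groups: simple '()' each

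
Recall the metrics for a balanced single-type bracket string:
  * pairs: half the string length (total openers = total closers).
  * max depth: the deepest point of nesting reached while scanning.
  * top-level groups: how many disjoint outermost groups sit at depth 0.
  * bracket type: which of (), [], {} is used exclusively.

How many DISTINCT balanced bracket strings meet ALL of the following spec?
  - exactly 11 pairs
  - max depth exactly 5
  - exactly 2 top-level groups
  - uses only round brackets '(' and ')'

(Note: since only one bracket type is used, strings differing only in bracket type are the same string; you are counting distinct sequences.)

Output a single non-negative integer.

Answer: 5458

Derivation:
Spec: pairs=11 depth=5 groups=2
Count(depth <= 5) = 12578
Count(depth <= 4) = 7120
Count(depth == 5) = 12578 - 7120 = 5458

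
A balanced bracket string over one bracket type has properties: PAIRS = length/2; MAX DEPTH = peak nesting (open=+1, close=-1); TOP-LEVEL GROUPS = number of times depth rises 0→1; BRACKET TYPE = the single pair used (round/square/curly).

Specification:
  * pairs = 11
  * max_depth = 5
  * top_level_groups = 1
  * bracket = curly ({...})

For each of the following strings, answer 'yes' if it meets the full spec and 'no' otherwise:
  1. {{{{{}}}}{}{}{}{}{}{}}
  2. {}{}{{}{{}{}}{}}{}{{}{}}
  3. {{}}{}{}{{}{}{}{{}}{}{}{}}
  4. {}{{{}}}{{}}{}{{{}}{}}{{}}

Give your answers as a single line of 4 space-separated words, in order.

Answer: yes no no no

Derivation:
String 1 '{{{{{}}}}{}{}{}{}{}{}}': depth seq [1 2 3 4 5 4 3 2 1 2 1 2 1 2 1 2 1 2 1 2 1 0]
  -> pairs=11 depth=5 groups=1 -> yes
String 2 '{}{}{{}{{}{}}{}}{}{{}{}}': depth seq [1 0 1 0 1 2 1 2 3 2 3 2 1 2 1 0 1 0 1 2 1 2 1 0]
  -> pairs=12 depth=3 groups=5 -> no
String 3 '{{}}{}{}{{}{}{}{{}}{}{}{}}': depth seq [1 2 1 0 1 0 1 0 1 2 1 2 1 2 1 2 3 2 1 2 1 2 1 2 1 0]
  -> pairs=13 depth=3 groups=4 -> no
String 4 '{}{{{}}}{{}}{}{{{}}{}}{{}}': depth seq [1 0 1 2 3 2 1 0 1 2 1 0 1 0 1 2 3 2 1 2 1 0 1 2 1 0]
  -> pairs=13 depth=3 groups=6 -> no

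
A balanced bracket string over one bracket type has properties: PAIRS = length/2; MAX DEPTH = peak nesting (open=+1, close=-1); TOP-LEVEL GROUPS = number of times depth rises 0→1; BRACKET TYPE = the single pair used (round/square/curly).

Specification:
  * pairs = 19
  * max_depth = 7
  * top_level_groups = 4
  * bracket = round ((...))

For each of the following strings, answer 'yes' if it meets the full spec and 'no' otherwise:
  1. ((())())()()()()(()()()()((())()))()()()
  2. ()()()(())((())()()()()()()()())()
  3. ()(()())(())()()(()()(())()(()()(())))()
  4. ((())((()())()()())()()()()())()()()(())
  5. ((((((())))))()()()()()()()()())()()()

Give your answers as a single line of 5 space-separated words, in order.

String 1 '((())())()()()()(()()()()((())()))()()()': depth seq [1 2 3 2 1 2 1 0 1 0 1 0 1 0 1 0 1 2 1 2 1 2 1 2 1 2 3 4 3 2 3 2 1 0 1 0 1 0 1 0]
  -> pairs=20 depth=4 groups=9 -> no
String 2 '()()()(())((())()()()()()()()())()': depth seq [1 0 1 0 1 0 1 2 1 0 1 2 3 2 1 2 1 2 1 2 1 2 1 2 1 2 1 2 1 2 1 0 1 0]
  -> pairs=17 depth=3 groups=6 -> no
String 3 '()(()())(())()()(()()(())()(()()(())))()': depth seq [1 0 1 2 1 2 1 0 1 2 1 0 1 0 1 0 1 2 1 2 1 2 3 2 1 2 1 2 3 2 3 2 3 4 3 2 1 0 1 0]
  -> pairs=20 depth=4 groups=7 -> no
String 4 '((())((()())()()())()()()()())()()()(())': depth seq [1 2 3 2 1 2 3 4 3 4 3 2 3 2 3 2 3 2 1 2 1 2 1 2 1 2 1 2 1 0 1 0 1 0 1 0 1 2 1 0]
  -> pairs=20 depth=4 groups=5 -> no
String 5 '((((((())))))()()()()()()()()())()()()': depth seq [1 2 3 4 5 6 7 6 5 4 3 2 1 2 1 2 1 2 1 2 1 2 1 2 1 2 1 2 1 2 1 0 1 0 1 0 1 0]
  -> pairs=19 depth=7 groups=4 -> yes

Answer: no no no no yes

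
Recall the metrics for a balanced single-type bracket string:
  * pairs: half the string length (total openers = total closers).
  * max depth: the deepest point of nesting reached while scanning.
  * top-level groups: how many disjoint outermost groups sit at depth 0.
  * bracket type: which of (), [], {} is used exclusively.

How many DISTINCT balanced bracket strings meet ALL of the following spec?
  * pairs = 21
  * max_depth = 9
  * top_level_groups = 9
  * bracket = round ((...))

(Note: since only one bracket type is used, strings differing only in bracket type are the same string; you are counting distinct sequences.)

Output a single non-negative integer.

Spec: pairs=21 depth=9 groups=9
Count(depth <= 9) = 96732360
Count(depth <= 8) = 96529536
Count(depth == 9) = 96732360 - 96529536 = 202824

Answer: 202824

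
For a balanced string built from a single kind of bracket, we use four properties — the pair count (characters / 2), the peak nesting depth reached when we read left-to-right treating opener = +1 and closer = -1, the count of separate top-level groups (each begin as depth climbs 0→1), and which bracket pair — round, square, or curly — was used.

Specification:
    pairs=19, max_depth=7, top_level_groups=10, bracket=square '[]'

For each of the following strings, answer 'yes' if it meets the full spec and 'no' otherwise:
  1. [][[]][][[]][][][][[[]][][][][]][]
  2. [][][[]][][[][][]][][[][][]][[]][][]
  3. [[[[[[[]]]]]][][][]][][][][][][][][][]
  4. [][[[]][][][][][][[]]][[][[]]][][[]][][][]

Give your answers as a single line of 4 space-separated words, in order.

String 1 '[][[]][][[]][][][][[[]][][][][]][]': depth seq [1 0 1 2 1 0 1 0 1 2 1 0 1 0 1 0 1 0 1 2 3 2 1 2 1 2 1 2 1 2 1 0 1 0]
  -> pairs=17 depth=3 groups=9 -> no
String 2 '[][][[]][][[][][]][][[][][]][[]][][]': depth seq [1 0 1 0 1 2 1 0 1 0 1 2 1 2 1 2 1 0 1 0 1 2 1 2 1 2 1 0 1 2 1 0 1 0 1 0]
  -> pairs=18 depth=2 groups=10 -> no
String 3 '[[[[[[[]]]]]][][][]][][][][][][][][][]': depth seq [1 2 3 4 5 6 7 6 5 4 3 2 1 2 1 2 1 2 1 0 1 0 1 0 1 0 1 0 1 0 1 0 1 0 1 0 1 0]
  -> pairs=19 depth=7 groups=10 -> yes
String 4 '[][[[]][][][][][][[]]][[][[]]][][[]][][][]': depth seq [1 0 1 2 3 2 1 2 1 2 1 2 1 2 1 2 1 2 3 2 1 0 1 2 1 2 3 2 1 0 1 0 1 2 1 0 1 0 1 0 1 0]
  -> pairs=21 depth=3 groups=8 -> no

Answer: no no yes no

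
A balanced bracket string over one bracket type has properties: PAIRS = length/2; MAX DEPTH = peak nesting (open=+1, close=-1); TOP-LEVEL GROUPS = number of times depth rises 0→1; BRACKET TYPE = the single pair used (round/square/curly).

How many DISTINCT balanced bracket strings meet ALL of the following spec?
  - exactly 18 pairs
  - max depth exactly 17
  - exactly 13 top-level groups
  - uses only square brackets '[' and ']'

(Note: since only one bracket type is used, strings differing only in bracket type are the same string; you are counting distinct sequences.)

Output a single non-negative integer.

Spec: pairs=18 depth=17 groups=13
Count(depth <= 17) = 19019
Count(depth <= 16) = 19019
Count(depth == 17) = 19019 - 19019 = 0

Answer: 0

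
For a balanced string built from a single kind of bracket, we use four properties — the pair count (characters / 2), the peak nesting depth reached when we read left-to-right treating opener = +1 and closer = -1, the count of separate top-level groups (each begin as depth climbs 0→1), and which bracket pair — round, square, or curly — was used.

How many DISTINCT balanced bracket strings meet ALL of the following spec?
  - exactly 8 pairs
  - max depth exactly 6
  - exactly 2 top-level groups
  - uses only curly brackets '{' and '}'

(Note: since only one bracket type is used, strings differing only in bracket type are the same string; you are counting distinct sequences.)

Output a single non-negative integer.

Spec: pairs=8 depth=6 groups=2
Count(depth <= 6) = 427
Count(depth <= 5) = 407
Count(depth == 6) = 427 - 407 = 20

Answer: 20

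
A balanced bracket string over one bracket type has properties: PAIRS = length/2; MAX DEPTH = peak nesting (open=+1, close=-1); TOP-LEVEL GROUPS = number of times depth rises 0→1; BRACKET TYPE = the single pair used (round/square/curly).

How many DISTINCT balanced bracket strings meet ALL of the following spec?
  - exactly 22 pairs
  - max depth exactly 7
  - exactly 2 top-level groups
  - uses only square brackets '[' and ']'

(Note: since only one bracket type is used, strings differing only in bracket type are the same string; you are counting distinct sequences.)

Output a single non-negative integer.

Spec: pairs=22 depth=7 groups=2
Count(depth <= 7) = 14503236352
Count(depth <= 6) = 8681322321
Count(depth == 7) = 14503236352 - 8681322321 = 5821914031

Answer: 5821914031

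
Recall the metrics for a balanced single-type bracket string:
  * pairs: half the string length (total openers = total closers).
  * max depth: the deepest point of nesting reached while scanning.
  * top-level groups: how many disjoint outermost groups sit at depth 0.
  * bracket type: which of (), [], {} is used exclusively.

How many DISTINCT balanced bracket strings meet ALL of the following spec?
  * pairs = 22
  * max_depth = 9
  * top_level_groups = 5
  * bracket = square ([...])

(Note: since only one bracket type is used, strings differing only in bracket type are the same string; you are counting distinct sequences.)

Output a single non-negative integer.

Spec: pairs=22 depth=9 groups=5
Count(depth <= 9) = 6409050645
Count(depth <= 8) = 6152044735
Count(depth == 9) = 6409050645 - 6152044735 = 257005910

Answer: 257005910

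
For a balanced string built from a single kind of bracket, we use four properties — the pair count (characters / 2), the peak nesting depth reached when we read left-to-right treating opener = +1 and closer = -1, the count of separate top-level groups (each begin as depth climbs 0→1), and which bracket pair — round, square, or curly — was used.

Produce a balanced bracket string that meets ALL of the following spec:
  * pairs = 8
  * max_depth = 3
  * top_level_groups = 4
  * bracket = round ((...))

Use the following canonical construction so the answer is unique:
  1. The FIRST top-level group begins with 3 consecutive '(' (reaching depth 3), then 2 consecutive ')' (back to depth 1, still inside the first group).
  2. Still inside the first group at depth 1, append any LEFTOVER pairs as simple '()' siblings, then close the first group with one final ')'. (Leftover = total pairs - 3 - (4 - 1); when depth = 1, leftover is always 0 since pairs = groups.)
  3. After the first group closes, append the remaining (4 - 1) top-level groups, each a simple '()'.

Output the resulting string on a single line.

Spec: pairs=8 depth=3 groups=4
Leftover pairs = 8 - 3 - (4-1) = 2
First group: deep chain of depth 3 + 2 sibling pairs
Remaining 3 groups: simple '()' each

Answer: ((())()())()()()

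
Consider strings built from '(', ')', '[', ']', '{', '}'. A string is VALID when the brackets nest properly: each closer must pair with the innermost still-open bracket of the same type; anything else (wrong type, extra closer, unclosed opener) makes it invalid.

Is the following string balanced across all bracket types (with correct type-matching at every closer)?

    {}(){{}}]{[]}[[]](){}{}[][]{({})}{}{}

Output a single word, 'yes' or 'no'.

Answer: no

Derivation:
pos 0: push '{'; stack = {
pos 1: '}' matches '{'; pop; stack = (empty)
pos 2: push '('; stack = (
pos 3: ')' matches '('; pop; stack = (empty)
pos 4: push '{'; stack = {
pos 5: push '{'; stack = {{
pos 6: '}' matches '{'; pop; stack = {
pos 7: '}' matches '{'; pop; stack = (empty)
pos 8: saw closer ']' but stack is empty → INVALID
Verdict: unmatched closer ']' at position 8 → no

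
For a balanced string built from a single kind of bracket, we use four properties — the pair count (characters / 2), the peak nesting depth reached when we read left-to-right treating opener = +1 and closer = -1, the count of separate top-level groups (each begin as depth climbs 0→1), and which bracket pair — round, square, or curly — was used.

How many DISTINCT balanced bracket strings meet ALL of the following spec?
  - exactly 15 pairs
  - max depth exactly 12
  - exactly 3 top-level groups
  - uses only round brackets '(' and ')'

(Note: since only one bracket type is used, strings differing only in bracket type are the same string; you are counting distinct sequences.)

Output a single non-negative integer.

Spec: pairs=15 depth=12 groups=3
Count(depth <= 12) = 1931537
Count(depth <= 11) = 1931468
Count(depth == 12) = 1931537 - 1931468 = 69

Answer: 69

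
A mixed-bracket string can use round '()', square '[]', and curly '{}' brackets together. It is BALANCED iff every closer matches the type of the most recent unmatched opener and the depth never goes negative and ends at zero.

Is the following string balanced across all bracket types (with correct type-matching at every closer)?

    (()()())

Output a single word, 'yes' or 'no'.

Answer: yes

Derivation:
pos 0: push '('; stack = (
pos 1: push '('; stack = ((
pos 2: ')' matches '('; pop; stack = (
pos 3: push '('; stack = ((
pos 4: ')' matches '('; pop; stack = (
pos 5: push '('; stack = ((
pos 6: ')' matches '('; pop; stack = (
pos 7: ')' matches '('; pop; stack = (empty)
end: stack empty → VALID
Verdict: properly nested → yes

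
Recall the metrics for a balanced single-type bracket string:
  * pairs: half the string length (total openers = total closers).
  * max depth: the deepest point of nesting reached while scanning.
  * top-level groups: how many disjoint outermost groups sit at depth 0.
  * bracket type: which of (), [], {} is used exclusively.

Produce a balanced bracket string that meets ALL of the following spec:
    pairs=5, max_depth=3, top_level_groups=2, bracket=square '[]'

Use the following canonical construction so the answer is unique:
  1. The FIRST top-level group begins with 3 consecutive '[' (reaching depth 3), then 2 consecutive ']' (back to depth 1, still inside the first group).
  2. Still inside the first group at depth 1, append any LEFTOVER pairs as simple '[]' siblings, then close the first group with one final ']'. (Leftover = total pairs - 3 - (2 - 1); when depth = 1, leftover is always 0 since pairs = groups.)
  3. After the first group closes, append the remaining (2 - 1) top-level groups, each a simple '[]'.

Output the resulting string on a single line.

Spec: pairs=5 depth=3 groups=2
Leftover pairs = 5 - 3 - (2-1) = 1
First group: deep chain of depth 3 + 1 sibling pairs
Remaining 1 groups: simple '[]' each

Answer: [[[]][]][]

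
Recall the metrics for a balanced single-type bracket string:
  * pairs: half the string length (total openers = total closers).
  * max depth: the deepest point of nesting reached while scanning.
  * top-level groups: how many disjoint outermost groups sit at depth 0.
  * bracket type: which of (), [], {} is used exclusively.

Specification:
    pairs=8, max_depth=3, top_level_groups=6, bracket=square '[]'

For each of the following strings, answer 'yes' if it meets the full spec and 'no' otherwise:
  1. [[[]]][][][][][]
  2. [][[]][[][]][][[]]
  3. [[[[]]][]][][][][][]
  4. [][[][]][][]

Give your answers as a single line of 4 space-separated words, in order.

Answer: yes no no no

Derivation:
String 1 '[[[]]][][][][][]': depth seq [1 2 3 2 1 0 1 0 1 0 1 0 1 0 1 0]
  -> pairs=8 depth=3 groups=6 -> yes
String 2 '[][[]][[][]][][[]]': depth seq [1 0 1 2 1 0 1 2 1 2 1 0 1 0 1 2 1 0]
  -> pairs=9 depth=2 groups=5 -> no
String 3 '[[[[]]][]][][][][][]': depth seq [1 2 3 4 3 2 1 2 1 0 1 0 1 0 1 0 1 0 1 0]
  -> pairs=10 depth=4 groups=6 -> no
String 4 '[][[][]][][]': depth seq [1 0 1 2 1 2 1 0 1 0 1 0]
  -> pairs=6 depth=2 groups=4 -> no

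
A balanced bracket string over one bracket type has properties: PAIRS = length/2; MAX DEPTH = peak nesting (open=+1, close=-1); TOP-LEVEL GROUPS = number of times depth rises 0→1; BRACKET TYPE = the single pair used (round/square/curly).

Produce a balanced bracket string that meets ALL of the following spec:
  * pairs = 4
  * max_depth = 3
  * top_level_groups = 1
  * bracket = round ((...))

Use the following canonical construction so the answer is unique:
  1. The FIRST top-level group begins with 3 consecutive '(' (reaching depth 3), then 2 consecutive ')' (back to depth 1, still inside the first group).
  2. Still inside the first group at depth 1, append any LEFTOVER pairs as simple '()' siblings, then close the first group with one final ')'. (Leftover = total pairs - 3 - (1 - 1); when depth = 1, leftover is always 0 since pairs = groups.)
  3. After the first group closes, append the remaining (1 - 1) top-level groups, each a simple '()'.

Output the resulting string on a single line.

Spec: pairs=4 depth=3 groups=1
Leftover pairs = 4 - 3 - (1-1) = 1
First group: deep chain of depth 3 + 1 sibling pairs
Remaining 0 groups: simple '()' each

Answer: ((())())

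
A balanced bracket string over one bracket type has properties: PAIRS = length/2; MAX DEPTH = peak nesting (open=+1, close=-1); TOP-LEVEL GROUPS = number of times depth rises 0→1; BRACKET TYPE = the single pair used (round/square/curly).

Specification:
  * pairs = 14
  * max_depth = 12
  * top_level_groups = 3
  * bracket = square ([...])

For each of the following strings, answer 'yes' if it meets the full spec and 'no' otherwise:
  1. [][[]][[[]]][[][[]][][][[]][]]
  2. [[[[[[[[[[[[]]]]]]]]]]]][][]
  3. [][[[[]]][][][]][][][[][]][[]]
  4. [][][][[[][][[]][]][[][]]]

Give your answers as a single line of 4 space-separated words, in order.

String 1 '[][[]][[[]]][[][[]][][][[]][]]': depth seq [1 0 1 2 1 0 1 2 3 2 1 0 1 2 1 2 3 2 1 2 1 2 1 2 3 2 1 2 1 0]
  -> pairs=15 depth=3 groups=4 -> no
String 2 '[[[[[[[[[[[[]]]]]]]]]]]][][]': depth seq [1 2 3 4 5 6 7 8 9 10 11 12 11 10 9 8 7 6 5 4 3 2 1 0 1 0 1 0]
  -> pairs=14 depth=12 groups=3 -> yes
String 3 '[][[[[]]][][][]][][][[][]][[]]': depth seq [1 0 1 2 3 4 3 2 1 2 1 2 1 2 1 0 1 0 1 0 1 2 1 2 1 0 1 2 1 0]
  -> pairs=15 depth=4 groups=6 -> no
String 4 '[][][][[[][][[]][]][[][]]]': depth seq [1 0 1 0 1 0 1 2 3 2 3 2 3 4 3 2 3 2 1 2 3 2 3 2 1 0]
  -> pairs=13 depth=4 groups=4 -> no

Answer: no yes no no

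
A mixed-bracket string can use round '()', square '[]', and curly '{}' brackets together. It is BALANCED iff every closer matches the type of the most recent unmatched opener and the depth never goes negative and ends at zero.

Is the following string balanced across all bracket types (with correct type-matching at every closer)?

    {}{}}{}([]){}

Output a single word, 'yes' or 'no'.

pos 0: push '{'; stack = {
pos 1: '}' matches '{'; pop; stack = (empty)
pos 2: push '{'; stack = {
pos 3: '}' matches '{'; pop; stack = (empty)
pos 4: saw closer '}' but stack is empty → INVALID
Verdict: unmatched closer '}' at position 4 → no

Answer: no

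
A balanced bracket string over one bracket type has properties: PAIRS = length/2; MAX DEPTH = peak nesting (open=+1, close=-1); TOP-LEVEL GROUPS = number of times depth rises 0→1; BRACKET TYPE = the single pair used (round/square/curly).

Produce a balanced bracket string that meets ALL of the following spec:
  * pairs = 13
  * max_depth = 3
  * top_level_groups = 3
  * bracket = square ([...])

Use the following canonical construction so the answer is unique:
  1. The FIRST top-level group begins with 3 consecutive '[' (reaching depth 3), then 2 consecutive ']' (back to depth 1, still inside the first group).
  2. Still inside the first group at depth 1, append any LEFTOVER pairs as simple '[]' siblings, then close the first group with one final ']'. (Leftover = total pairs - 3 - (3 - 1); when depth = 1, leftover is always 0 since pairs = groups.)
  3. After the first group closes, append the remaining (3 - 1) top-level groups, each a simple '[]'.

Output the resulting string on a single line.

Answer: [[[]][][][][][][][][]][][]

Derivation:
Spec: pairs=13 depth=3 groups=3
Leftover pairs = 13 - 3 - (3-1) = 8
First group: deep chain of depth 3 + 8 sibling pairs
Remaining 2 groups: simple '[]' each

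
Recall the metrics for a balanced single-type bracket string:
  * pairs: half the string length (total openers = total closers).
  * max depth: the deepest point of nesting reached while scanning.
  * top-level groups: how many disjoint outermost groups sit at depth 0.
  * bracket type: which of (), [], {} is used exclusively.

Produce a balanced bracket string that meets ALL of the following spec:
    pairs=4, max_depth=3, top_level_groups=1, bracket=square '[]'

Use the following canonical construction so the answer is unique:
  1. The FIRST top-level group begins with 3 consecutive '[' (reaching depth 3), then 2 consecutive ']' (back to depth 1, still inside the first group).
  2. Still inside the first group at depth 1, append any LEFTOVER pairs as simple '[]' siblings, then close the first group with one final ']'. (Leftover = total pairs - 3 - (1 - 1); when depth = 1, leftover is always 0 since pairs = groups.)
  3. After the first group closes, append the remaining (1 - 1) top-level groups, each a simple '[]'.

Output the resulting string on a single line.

Answer: [[[]][]]

Derivation:
Spec: pairs=4 depth=3 groups=1
Leftover pairs = 4 - 3 - (1-1) = 1
First group: deep chain of depth 3 + 1 sibling pairs
Remaining 0 groups: simple '[]' each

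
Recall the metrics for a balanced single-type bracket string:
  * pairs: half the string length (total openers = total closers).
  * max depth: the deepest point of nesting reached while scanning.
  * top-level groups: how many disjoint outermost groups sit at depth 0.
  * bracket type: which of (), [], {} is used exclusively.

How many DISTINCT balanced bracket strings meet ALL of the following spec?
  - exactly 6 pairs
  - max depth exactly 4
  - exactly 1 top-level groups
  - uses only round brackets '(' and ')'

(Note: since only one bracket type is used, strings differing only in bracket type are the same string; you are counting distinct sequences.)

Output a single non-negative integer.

Answer: 18

Derivation:
Spec: pairs=6 depth=4 groups=1
Count(depth <= 4) = 34
Count(depth <= 3) = 16
Count(depth == 4) = 34 - 16 = 18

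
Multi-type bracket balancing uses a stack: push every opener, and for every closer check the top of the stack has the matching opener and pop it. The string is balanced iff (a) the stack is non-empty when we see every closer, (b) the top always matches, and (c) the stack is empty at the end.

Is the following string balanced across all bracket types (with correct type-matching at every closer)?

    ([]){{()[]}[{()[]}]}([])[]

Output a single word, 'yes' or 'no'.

pos 0: push '('; stack = (
pos 1: push '['; stack = ([
pos 2: ']' matches '['; pop; stack = (
pos 3: ')' matches '('; pop; stack = (empty)
pos 4: push '{'; stack = {
pos 5: push '{'; stack = {{
pos 6: push '('; stack = {{(
pos 7: ')' matches '('; pop; stack = {{
pos 8: push '['; stack = {{[
pos 9: ']' matches '['; pop; stack = {{
pos 10: '}' matches '{'; pop; stack = {
pos 11: push '['; stack = {[
pos 12: push '{'; stack = {[{
pos 13: push '('; stack = {[{(
pos 14: ')' matches '('; pop; stack = {[{
pos 15: push '['; stack = {[{[
pos 16: ']' matches '['; pop; stack = {[{
pos 17: '}' matches '{'; pop; stack = {[
pos 18: ']' matches '['; pop; stack = {
pos 19: '}' matches '{'; pop; stack = (empty)
pos 20: push '('; stack = (
pos 21: push '['; stack = ([
pos 22: ']' matches '['; pop; stack = (
pos 23: ')' matches '('; pop; stack = (empty)
pos 24: push '['; stack = [
pos 25: ']' matches '['; pop; stack = (empty)
end: stack empty → VALID
Verdict: properly nested → yes

Answer: yes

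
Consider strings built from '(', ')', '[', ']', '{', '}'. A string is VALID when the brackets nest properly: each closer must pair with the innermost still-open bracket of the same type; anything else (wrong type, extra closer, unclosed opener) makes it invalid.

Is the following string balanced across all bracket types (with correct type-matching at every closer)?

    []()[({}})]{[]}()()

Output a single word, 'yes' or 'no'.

pos 0: push '['; stack = [
pos 1: ']' matches '['; pop; stack = (empty)
pos 2: push '('; stack = (
pos 3: ')' matches '('; pop; stack = (empty)
pos 4: push '['; stack = [
pos 5: push '('; stack = [(
pos 6: push '{'; stack = [({
pos 7: '}' matches '{'; pop; stack = [(
pos 8: saw closer '}' but top of stack is '(' (expected ')') → INVALID
Verdict: type mismatch at position 8: '}' closes '(' → no

Answer: no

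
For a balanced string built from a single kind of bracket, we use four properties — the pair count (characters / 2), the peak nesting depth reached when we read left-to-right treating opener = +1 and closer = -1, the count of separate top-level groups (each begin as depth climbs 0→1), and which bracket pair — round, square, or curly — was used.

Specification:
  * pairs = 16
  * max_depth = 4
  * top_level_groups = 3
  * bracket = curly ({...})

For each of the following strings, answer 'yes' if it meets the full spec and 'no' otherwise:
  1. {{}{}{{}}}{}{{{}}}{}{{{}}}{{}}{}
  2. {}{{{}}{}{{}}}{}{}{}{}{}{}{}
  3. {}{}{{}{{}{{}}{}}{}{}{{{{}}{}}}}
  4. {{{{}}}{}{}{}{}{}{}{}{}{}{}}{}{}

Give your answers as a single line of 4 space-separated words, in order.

String 1 '{{}{}{{}}}{}{{{}}}{}{{{}}}{{}}{}': depth seq [1 2 1 2 1 2 3 2 1 0 1 0 1 2 3 2 1 0 1 0 1 2 3 2 1 0 1 2 1 0 1 0]
  -> pairs=16 depth=3 groups=7 -> no
String 2 '{}{{{}}{}{{}}}{}{}{}{}{}{}{}': depth seq [1 0 1 2 3 2 1 2 1 2 3 2 1 0 1 0 1 0 1 0 1 0 1 0 1 0 1 0]
  -> pairs=14 depth=3 groups=9 -> no
String 3 '{}{}{{}{{}{{}}{}}{}{}{{{{}}{}}}}': depth seq [1 0 1 0 1 2 1 2 3 2 3 4 3 2 3 2 1 2 1 2 1 2 3 4 5 4 3 4 3 2 1 0]
  -> pairs=16 depth=5 groups=3 -> no
String 4 '{{{{}}}{}{}{}{}{}{}{}{}{}{}}{}{}': depth seq [1 2 3 4 3 2 1 2 1 2 1 2 1 2 1 2 1 2 1 2 1 2 1 2 1 2 1 0 1 0 1 0]
  -> pairs=16 depth=4 groups=3 -> yes

Answer: no no no yes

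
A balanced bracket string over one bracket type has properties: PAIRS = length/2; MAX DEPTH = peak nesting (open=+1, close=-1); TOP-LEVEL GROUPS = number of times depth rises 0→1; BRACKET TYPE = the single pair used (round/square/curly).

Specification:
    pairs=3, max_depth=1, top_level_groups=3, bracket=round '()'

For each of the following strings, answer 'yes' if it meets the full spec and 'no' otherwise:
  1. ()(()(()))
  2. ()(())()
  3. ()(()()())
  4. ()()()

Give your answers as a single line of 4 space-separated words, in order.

Answer: no no no yes

Derivation:
String 1 '()(()(()))': depth seq [1 0 1 2 1 2 3 2 1 0]
  -> pairs=5 depth=3 groups=2 -> no
String 2 '()(())()': depth seq [1 0 1 2 1 0 1 0]
  -> pairs=4 depth=2 groups=3 -> no
String 3 '()(()()())': depth seq [1 0 1 2 1 2 1 2 1 0]
  -> pairs=5 depth=2 groups=2 -> no
String 4 '()()()': depth seq [1 0 1 0 1 0]
  -> pairs=3 depth=1 groups=3 -> yes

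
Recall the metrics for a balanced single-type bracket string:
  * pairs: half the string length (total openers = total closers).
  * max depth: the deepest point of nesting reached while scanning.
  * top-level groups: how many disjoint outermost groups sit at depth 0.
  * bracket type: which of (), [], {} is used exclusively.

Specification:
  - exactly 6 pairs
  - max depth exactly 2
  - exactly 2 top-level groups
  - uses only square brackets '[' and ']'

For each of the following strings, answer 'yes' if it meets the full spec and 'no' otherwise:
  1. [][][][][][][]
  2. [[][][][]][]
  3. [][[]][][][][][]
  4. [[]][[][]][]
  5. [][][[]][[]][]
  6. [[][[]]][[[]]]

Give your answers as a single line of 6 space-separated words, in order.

Answer: no yes no no no no

Derivation:
String 1 '[][][][][][][]': depth seq [1 0 1 0 1 0 1 0 1 0 1 0 1 0]
  -> pairs=7 depth=1 groups=7 -> no
String 2 '[[][][][]][]': depth seq [1 2 1 2 1 2 1 2 1 0 1 0]
  -> pairs=6 depth=2 groups=2 -> yes
String 3 '[][[]][][][][][]': depth seq [1 0 1 2 1 0 1 0 1 0 1 0 1 0 1 0]
  -> pairs=8 depth=2 groups=7 -> no
String 4 '[[]][[][]][]': depth seq [1 2 1 0 1 2 1 2 1 0 1 0]
  -> pairs=6 depth=2 groups=3 -> no
String 5 '[][][[]][[]][]': depth seq [1 0 1 0 1 2 1 0 1 2 1 0 1 0]
  -> pairs=7 depth=2 groups=5 -> no
String 6 '[[][[]]][[[]]]': depth seq [1 2 1 2 3 2 1 0 1 2 3 2 1 0]
  -> pairs=7 depth=3 groups=2 -> no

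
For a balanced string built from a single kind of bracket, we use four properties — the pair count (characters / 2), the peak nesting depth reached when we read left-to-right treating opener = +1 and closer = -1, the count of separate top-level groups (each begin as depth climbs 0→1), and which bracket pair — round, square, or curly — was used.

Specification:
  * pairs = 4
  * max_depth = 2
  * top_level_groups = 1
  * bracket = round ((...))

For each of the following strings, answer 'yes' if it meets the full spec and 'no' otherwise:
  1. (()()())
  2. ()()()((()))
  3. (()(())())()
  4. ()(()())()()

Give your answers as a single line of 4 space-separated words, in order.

String 1 '(()()())': depth seq [1 2 1 2 1 2 1 0]
  -> pairs=4 depth=2 groups=1 -> yes
String 2 '()()()((()))': depth seq [1 0 1 0 1 0 1 2 3 2 1 0]
  -> pairs=6 depth=3 groups=4 -> no
String 3 '(()(())())()': depth seq [1 2 1 2 3 2 1 2 1 0 1 0]
  -> pairs=6 depth=3 groups=2 -> no
String 4 '()(()())()()': depth seq [1 0 1 2 1 2 1 0 1 0 1 0]
  -> pairs=6 depth=2 groups=4 -> no

Answer: yes no no no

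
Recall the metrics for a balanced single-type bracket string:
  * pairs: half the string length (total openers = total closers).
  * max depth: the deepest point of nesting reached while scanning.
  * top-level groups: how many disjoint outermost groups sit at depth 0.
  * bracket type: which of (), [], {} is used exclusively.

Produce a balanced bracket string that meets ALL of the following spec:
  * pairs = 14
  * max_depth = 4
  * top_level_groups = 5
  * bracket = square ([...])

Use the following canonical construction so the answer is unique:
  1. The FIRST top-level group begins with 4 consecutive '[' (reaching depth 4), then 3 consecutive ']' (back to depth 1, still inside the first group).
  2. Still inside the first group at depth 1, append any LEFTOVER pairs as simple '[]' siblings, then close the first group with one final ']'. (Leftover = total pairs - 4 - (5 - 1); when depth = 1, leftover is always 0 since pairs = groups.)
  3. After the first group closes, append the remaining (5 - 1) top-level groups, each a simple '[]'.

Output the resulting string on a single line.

Spec: pairs=14 depth=4 groups=5
Leftover pairs = 14 - 4 - (5-1) = 6
First group: deep chain of depth 4 + 6 sibling pairs
Remaining 4 groups: simple '[]' each

Answer: [[[[]]][][][][][][]][][][][]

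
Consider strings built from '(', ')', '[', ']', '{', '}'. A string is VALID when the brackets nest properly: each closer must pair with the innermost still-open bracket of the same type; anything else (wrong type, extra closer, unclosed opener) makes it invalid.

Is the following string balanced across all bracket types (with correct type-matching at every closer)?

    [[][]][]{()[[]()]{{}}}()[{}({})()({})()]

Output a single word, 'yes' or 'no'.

pos 0: push '['; stack = [
pos 1: push '['; stack = [[
pos 2: ']' matches '['; pop; stack = [
pos 3: push '['; stack = [[
pos 4: ']' matches '['; pop; stack = [
pos 5: ']' matches '['; pop; stack = (empty)
pos 6: push '['; stack = [
pos 7: ']' matches '['; pop; stack = (empty)
pos 8: push '{'; stack = {
pos 9: push '('; stack = {(
pos 10: ')' matches '('; pop; stack = {
pos 11: push '['; stack = {[
pos 12: push '['; stack = {[[
pos 13: ']' matches '['; pop; stack = {[
pos 14: push '('; stack = {[(
pos 15: ')' matches '('; pop; stack = {[
pos 16: ']' matches '['; pop; stack = {
pos 17: push '{'; stack = {{
pos 18: push '{'; stack = {{{
pos 19: '}' matches '{'; pop; stack = {{
pos 20: '}' matches '{'; pop; stack = {
pos 21: '}' matches '{'; pop; stack = (empty)
pos 22: push '('; stack = (
pos 23: ')' matches '('; pop; stack = (empty)
pos 24: push '['; stack = [
pos 25: push '{'; stack = [{
pos 26: '}' matches '{'; pop; stack = [
pos 27: push '('; stack = [(
pos 28: push '{'; stack = [({
pos 29: '}' matches '{'; pop; stack = [(
pos 30: ')' matches '('; pop; stack = [
pos 31: push '('; stack = [(
pos 32: ')' matches '('; pop; stack = [
pos 33: push '('; stack = [(
pos 34: push '{'; stack = [({
pos 35: '}' matches '{'; pop; stack = [(
pos 36: ')' matches '('; pop; stack = [
pos 37: push '('; stack = [(
pos 38: ')' matches '('; pop; stack = [
pos 39: ']' matches '['; pop; stack = (empty)
end: stack empty → VALID
Verdict: properly nested → yes

Answer: yes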